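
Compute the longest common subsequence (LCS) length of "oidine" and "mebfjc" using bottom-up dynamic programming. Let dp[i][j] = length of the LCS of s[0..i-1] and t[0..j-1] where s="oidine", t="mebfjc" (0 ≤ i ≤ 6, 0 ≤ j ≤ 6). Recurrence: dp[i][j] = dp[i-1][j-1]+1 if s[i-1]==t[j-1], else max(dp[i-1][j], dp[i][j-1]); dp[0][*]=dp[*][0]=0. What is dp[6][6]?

1

   ''  m  e  b  f  j  c
''  0  0  0  0  0  0  0
 o  0  0  0  0  0  0  0
 i  0  0  0  0  0  0  0
 d  0  0  0  0  0  0  0
 i  0  0  0  0  0  0  0
 n  0  0  0  0  0  0  0
 e  0  0  1  1  1  1  1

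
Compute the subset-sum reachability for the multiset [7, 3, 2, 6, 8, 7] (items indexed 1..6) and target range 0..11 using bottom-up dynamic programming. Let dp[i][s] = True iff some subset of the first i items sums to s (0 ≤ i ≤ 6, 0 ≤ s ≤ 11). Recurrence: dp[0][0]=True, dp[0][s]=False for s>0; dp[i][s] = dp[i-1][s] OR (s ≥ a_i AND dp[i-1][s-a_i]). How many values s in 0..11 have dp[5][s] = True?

10

i\s   0   1   2   3   4   5   6   7   8   9  10  11
  0   T   F   F   F   F   F   F   F   F   F   F   F
  1   T   F   F   F   F   F   F   T   F   F   F   F
  2   T   F   F   T   F   F   F   T   F   F   T   F
  3   T   F   T   T   F   T   F   T   F   T   T   F
  4   T   F   T   T   F   T   T   T   T   T   T   T
  5   T   F   T   T   F   T   T   T   T   T   T   T
  6   T   F   T   T   F   T   T   T   T   T   T   T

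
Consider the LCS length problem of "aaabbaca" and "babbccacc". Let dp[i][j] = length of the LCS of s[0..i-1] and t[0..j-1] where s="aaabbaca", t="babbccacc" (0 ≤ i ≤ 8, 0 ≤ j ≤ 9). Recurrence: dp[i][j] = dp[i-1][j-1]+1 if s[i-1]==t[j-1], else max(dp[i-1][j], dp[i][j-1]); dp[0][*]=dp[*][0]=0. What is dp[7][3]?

2

   ''  b  a  b  b  c  c  a  c  c
''  0  0  0  0  0  0  0  0  0  0
 a  0  0  1  1  1  1  1  1  1  1
 a  0  0  1  1  1  1  1  2  2  2
 a  0  0  1  1  1  1  1  2  2  2
 b  0  1  1  2  2  2  2  2  2  2
 b  0  1  1  2  3  3  3  3  3  3
 a  0  1  2  2  3  3  3  4  4  4
 c  0  1  2  2  3  4  4  4  5  5
 a  0  1  2  2  3  4  4  5  5  5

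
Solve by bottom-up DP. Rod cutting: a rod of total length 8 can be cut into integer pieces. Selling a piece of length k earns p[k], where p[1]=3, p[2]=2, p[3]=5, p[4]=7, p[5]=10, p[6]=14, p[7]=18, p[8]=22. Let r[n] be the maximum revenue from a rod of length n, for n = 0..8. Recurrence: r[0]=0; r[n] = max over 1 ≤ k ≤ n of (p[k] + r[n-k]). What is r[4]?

12

   n    0    1    2    3    4    5    6    7    8
r[n]    0    3    6    9   12   15   18   21   24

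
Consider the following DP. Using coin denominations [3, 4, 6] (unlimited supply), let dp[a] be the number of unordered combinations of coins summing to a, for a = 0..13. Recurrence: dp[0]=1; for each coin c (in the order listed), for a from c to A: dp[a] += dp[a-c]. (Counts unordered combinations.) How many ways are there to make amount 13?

2

after  coin     0     1     2     3     4     5     6     7     8     9    10    11    12    13
          3     1     0     0     1     0     0     1     0     0     1     0     0     1     0
          4     1     0     0     1     1     0     1     1     1     1     1     1     2     1
          6     1     0     0     1     1     0     2     1     1     2     2     1     4     2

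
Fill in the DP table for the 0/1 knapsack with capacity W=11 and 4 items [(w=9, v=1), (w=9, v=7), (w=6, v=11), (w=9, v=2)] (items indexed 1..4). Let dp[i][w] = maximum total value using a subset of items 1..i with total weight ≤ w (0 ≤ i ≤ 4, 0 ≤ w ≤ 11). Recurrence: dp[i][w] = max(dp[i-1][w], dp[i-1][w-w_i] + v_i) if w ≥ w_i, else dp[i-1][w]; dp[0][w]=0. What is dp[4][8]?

i\w   0   1   2   3   4   5   6   7   8   9  10  11
  0   0   0   0   0   0   0   0   0   0   0   0   0
  1   0   0   0   0   0   0   0   0   0   1   1   1
  2   0   0   0   0   0   0   0   0   0   7   7   7
  3   0   0   0   0   0   0  11  11  11  11  11  11
  4   0   0   0   0   0   0  11  11  11  11  11  11

11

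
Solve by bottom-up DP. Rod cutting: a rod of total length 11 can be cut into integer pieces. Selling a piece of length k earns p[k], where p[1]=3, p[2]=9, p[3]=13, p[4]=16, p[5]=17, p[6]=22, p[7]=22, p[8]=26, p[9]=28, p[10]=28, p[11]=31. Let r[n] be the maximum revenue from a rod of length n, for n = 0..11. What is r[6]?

27

   n    0    1    2    3    4    5    6    7    8    9   10   11
r[n]    0    3    9   13   18   22   27   31   36   40   45   49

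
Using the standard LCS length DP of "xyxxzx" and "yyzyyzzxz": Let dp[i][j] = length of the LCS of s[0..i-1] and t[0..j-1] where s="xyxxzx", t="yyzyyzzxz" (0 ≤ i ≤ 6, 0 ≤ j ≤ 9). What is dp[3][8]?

2

   ''  y  y  z  y  y  z  z  x  z
''  0  0  0  0  0  0  0  0  0  0
 x  0  0  0  0  0  0  0  0  1  1
 y  0  1  1  1  1  1  1  1  1  1
 x  0  1  1  1  1  1  1  1  2  2
 x  0  1  1  1  1  1  1  1  2  2
 z  0  1  1  2  2  2  2  2  2  3
 x  0  1  1  2  2  2  2  2  3  3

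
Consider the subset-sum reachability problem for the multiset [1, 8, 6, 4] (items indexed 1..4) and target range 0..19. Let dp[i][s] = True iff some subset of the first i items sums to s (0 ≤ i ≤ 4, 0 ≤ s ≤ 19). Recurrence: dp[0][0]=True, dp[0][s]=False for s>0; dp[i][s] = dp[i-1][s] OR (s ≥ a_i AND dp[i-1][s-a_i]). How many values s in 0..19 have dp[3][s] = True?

i\s   0   1   2   3   4   5   6   7   8   9  10  11  12  13  14  15  16  17  18  19
  0   T   F   F   F   F   F   F   F   F   F   F   F   F   F   F   F   F   F   F   F
  1   T   T   F   F   F   F   F   F   F   F   F   F   F   F   F   F   F   F   F   F
  2   T   T   F   F   F   F   F   F   T   T   F   F   F   F   F   F   F   F   F   F
  3   T   T   F   F   F   F   T   T   T   T   F   F   F   F   T   T   F   F   F   F
  4   T   T   F   F   T   T   T   T   T   T   T   T   T   T   T   T   F   F   T   T

8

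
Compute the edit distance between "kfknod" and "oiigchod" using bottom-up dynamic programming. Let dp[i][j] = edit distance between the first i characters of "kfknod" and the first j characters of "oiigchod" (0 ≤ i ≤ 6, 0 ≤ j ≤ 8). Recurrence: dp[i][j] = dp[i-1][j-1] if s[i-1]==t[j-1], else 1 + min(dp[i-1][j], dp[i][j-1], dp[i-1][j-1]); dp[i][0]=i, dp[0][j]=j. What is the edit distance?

   ''  o  i  i  g  c  h  o  d
''  0  1  2  3  4  5  6  7  8
 k  1  1  2  3  4  5  6  7  8
 f  2  2  2  3  4  5  6  7  8
 k  3  3  3  3  4  5  6  7  8
 n  4  4  4  4  4  5  6  7  8
 o  5  4  5  5  5  5  6  6  7
 d  6  5  5  6  6  6  6  7  6

6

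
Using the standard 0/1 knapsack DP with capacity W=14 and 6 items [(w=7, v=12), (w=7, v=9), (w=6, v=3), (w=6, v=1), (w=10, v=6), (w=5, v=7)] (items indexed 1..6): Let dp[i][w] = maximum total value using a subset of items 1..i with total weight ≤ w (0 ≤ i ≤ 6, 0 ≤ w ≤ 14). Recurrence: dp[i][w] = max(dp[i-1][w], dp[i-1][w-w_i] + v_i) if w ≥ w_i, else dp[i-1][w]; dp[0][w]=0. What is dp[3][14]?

i\w   0   1   2   3   4   5   6   7   8   9  10  11  12  13  14
  0   0   0   0   0   0   0   0   0   0   0   0   0   0   0   0
  1   0   0   0   0   0   0   0  12  12  12  12  12  12  12  12
  2   0   0   0   0   0   0   0  12  12  12  12  12  12  12  21
  3   0   0   0   0   0   0   3  12  12  12  12  12  12  15  21
  4   0   0   0   0   0   0   3  12  12  12  12  12  12  15  21
  5   0   0   0   0   0   0   3  12  12  12  12  12  12  15  21
  6   0   0   0   0   0   7   7  12  12  12  12  12  19  19  21

21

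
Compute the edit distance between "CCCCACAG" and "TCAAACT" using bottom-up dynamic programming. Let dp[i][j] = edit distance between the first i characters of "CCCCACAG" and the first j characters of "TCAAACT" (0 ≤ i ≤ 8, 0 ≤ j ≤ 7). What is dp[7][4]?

   ''  T  C  A  A  A  C  T
''  0  1  2  3  4  5  6  7
 C  1  1  1  2  3  4  5  6
 C  2  2  1  2  3  4  4  5
 C  3  3  2  2  3  4  4  5
 C  4  4  3  3  3  4  4  5
 A  5  5  4  3  3  3  4  5
 C  6  6  5  4  4  4  3  4
 A  7  7  6  5  4  4  4  4
 G  8  8  7  6  5  5  5  5

4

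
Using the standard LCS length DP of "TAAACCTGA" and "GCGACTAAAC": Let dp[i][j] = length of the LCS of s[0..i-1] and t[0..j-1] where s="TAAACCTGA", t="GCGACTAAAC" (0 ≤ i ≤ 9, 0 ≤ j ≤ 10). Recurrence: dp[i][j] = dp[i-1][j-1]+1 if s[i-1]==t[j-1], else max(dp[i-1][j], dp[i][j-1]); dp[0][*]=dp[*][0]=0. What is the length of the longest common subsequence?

5

   ''  G  C  G  A  C  T  A  A  A  C
''  0  0  0  0  0  0  0  0  0  0  0
 T  0  0  0  0  0  0  1  1  1  1  1
 A  0  0  0  0  1  1  1  2  2  2  2
 A  0  0  0  0  1  1  1  2  3  3  3
 A  0  0  0  0  1  1  1  2  3  4  4
 C  0  0  1  1  1  2  2  2  3  4  5
 C  0  0  1  1  1  2  2  2  3  4  5
 T  0  0  1  1  1  2  3  3  3  4  5
 G  0  1  1  2  2  2  3  3  3  4  5
 A  0  1  1  2  3  3  3  4  4  4  5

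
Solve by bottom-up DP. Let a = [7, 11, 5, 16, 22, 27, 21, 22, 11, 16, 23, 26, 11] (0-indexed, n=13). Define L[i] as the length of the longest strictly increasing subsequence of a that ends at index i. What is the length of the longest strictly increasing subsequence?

7

   i    0    1    2    3    4    5    6    7    8    9   10   11   12
a[i]    7   11    5   16   22   27   21   22   11   16   23   26   11
L[i]    1    2    1    3    4    5    4    5    2    3    6    7    2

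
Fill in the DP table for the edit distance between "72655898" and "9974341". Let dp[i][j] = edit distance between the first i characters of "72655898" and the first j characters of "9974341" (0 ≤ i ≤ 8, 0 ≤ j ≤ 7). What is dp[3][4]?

   ''  9  9  7  4  3  4  1
''  0  1  2  3  4  5  6  7
 7  1  1  2  2  3  4  5  6
 2  2  2  2  3  3  4  5  6
 6  3  3  3  3  4  4  5  6
 5  4  4  4  4  4  5  5  6
 5  5  5  5  5  5  5  6  6
 8  6  6  6  6  6  6  6  7
 9  7  6  6  7  7  7  7  7
 8  8  7  7  7  8  8  8  8

4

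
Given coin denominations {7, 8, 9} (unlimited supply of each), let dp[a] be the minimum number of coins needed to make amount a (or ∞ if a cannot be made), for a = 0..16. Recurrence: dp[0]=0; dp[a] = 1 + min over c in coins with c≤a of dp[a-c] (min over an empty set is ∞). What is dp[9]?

1

 a  0  1  2  3  4  5  6  7  8  9 10 11 12 13 14 15 16
dp  0  -  -  -  -  -  -  1  1  1  -  -  -  -  2  2  2
(- denotes ∞ / unreachable)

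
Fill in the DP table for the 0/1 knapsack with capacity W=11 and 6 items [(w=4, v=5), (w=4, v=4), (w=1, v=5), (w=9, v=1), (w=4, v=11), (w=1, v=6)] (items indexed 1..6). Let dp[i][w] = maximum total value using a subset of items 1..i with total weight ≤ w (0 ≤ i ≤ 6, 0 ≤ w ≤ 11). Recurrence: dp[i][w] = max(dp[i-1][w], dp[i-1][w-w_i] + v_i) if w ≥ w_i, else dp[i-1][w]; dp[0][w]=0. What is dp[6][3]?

i\w   0   1   2   3   4   5   6   7   8   9  10  11
  0   0   0   0   0   0   0   0   0   0   0   0   0
  1   0   0   0   0   5   5   5   5   5   5   5   5
  2   0   0   0   0   5   5   5   5   9   9   9   9
  3   0   5   5   5   5  10  10  10  10  14  14  14
  4   0   5   5   5   5  10  10  10  10  14  14  14
  5   0   5   5   5  11  16  16  16  16  21  21  21
  6   0   6  11  11  11  17  22  22  22  22  27  27

11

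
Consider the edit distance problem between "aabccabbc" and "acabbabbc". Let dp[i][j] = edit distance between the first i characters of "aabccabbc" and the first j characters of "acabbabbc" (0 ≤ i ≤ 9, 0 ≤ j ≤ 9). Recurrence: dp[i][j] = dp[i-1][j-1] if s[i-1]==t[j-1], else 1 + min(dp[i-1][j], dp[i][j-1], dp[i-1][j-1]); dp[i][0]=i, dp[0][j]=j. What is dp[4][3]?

3

   ''  a  c  a  b  b  a  b  b  c
''  0  1  2  3  4  5  6  7  8  9
 a  1  0  1  2  3  4  5  6  7  8
 a  2  1  1  1  2  3  4  5  6  7
 b  3  2  2  2  1  2  3  4  5  6
 c  4  3  2  3  2  2  3  4  5  5
 c  5  4  3  3  3  3  3  4  5  5
 a  6  5  4  3  4  4  3  4  5  6
 b  7  6  5  4  3  4  4  3  4  5
 b  8  7  6  5  4  3  4  4  3  4
 c  9  8  7  6  5  4  4  5  4  3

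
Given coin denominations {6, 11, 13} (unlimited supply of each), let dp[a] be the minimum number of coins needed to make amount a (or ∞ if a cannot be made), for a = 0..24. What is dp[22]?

2

 a  0  1  2  3  4  5  6  7  8  9 10 11 12 13 14 15 16 17 18 19 20 21 22 23 24
dp  0  -  -  -  -  -  1  -  -  -  -  1  2  1  -  -  -  2  3  2  -  -  2  3  2
(- denotes ∞ / unreachable)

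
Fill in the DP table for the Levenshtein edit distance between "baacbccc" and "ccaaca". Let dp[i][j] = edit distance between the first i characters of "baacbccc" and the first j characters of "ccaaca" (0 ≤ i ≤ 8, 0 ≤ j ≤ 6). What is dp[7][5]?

5

   ''  c  c  a  a  c  a
''  0  1  2  3  4  5  6
 b  1  1  2  3  4  5  6
 a  2  2  2  2  3  4  5
 a  3  3  3  2  2  3  4
 c  4  3  3  3  3  2  3
 b  5  4  4  4  4  3  3
 c  6  5  4  5  5  4  4
 c  7  6  5  5  6  5  5
 c  8  7  6  6  6  6  6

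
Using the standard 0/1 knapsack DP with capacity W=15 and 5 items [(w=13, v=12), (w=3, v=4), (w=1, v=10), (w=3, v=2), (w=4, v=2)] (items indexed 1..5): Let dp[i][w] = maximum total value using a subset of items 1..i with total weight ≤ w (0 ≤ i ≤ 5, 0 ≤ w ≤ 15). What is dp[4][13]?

i\w   0   1   2   3   4   5   6   7   8   9  10  11  12  13  14  15
  0   0   0   0   0   0   0   0   0   0   0   0   0   0   0   0   0
  1   0   0   0   0   0   0   0   0   0   0   0   0   0  12  12  12
  2   0   0   0   4   4   4   4   4   4   4   4   4   4  12  12  12
  3   0  10  10  10  14  14  14  14  14  14  14  14  14  14  22  22
  4   0  10  10  10  14  14  14  16  16  16  16  16  16  16  22  22
  5   0  10  10  10  14  14  14  16  16  16  16  18  18  18  22  22

16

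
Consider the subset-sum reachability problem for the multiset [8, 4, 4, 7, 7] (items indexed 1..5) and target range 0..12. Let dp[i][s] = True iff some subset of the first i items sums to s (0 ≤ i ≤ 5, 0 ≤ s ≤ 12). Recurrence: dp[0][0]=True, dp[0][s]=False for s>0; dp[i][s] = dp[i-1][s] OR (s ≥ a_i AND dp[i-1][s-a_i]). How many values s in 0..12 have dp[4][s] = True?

6

i\s   0   1   2   3   4   5   6   7   8   9  10  11  12
  0   T   F   F   F   F   F   F   F   F   F   F   F   F
  1   T   F   F   F   F   F   F   F   T   F   F   F   F
  2   T   F   F   F   T   F   F   F   T   F   F   F   T
  3   T   F   F   F   T   F   F   F   T   F   F   F   T
  4   T   F   F   F   T   F   F   T   T   F   F   T   T
  5   T   F   F   F   T   F   F   T   T   F   F   T   T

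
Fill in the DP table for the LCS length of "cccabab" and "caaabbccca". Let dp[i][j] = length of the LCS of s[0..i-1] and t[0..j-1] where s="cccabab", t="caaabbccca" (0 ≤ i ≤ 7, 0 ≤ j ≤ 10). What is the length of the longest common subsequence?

   ''  c  a  a  a  b  b  c  c  c  a
''  0  0  0  0  0  0  0  0  0  0  0
 c  0  1  1  1  1  1  1  1  1  1  1
 c  0  1  1  1  1  1  1  2  2  2  2
 c  0  1  1  1  1  1  1  2  3  3  3
 a  0  1  2  2  2  2  2  2  3  3  4
 b  0  1  2  2  2  3  3  3  3  3  4
 a  0  1  2  3  3  3  3  3  3  3  4
 b  0  1  2  3  3  4  4  4  4  4  4

4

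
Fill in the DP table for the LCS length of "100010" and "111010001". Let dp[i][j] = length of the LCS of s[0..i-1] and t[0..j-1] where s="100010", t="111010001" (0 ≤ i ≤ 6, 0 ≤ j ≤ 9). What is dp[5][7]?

4

   ''  1  1  1  0  1  0  0  0  1
''  0  0  0  0  0  0  0  0  0  0
 1  0  1  1  1  1  1  1  1  1  1
 0  0  1  1  1  2  2  2  2  2  2
 0  0  1  1  1  2  2  3  3  3  3
 0  0  1  1  1  2  2  3  4  4  4
 1  0  1  2  2  2  3  3  4  4  5
 0  0  1  2  2  3  3  4  4  5  5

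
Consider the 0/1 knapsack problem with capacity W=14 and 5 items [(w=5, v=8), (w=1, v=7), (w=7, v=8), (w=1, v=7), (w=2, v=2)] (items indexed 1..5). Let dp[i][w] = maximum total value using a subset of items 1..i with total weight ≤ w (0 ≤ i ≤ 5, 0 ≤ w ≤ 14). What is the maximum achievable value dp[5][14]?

30

i\w   0   1   2   3   4   5   6   7   8   9  10  11  12  13  14
  0   0   0   0   0   0   0   0   0   0   0   0   0   0   0   0
  1   0   0   0   0   0   8   8   8   8   8   8   8   8   8   8
  2   0   7   7   7   7   8  15  15  15  15  15  15  15  15  15
  3   0   7   7   7   7   8  15  15  15  15  15  15  16  23  23
  4   0   7  14  14  14  14  15  22  22  22  22  22  22  23  30
  5   0   7  14  14  16  16  16  22  22  24  24  24  24  24  30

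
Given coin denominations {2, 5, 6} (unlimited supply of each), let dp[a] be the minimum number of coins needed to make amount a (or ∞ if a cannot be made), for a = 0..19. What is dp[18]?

 a  0  1  2  3  4  5  6  7  8  9 10 11 12 13 14 15 16 17 18 19
dp  0  -  1  -  2  1  1  2  2  3  2  2  2  3  3  3  3  3  3  4
(- denotes ∞ / unreachable)

3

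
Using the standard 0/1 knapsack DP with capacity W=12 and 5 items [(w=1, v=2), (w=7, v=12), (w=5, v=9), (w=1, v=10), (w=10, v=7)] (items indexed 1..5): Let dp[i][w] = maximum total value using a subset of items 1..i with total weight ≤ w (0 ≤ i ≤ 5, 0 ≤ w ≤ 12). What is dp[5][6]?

19

i\w   0   1   2   3   4   5   6   7   8   9  10  11  12
  0   0   0   0   0   0   0   0   0   0   0   0   0   0
  1   0   2   2   2   2   2   2   2   2   2   2   2   2
  2   0   2   2   2   2   2   2  12  14  14  14  14  14
  3   0   2   2   2   2   9  11  12  14  14  14  14  21
  4   0  10  12  12  12  12  19  21  22  24  24  24  24
  5   0  10  12  12  12  12  19  21  22  24  24  24  24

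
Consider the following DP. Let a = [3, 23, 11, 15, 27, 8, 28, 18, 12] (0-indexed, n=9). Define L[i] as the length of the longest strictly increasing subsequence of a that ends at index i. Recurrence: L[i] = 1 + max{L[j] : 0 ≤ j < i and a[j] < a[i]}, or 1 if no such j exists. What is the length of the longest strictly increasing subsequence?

5

   i    0    1    2    3    4    5    6    7    8
a[i]    3   23   11   15   27    8   28   18   12
L[i]    1    2    2    3    4    2    5    4    3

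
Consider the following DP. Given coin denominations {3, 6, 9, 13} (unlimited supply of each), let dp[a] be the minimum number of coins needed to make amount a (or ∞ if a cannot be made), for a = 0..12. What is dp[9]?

1

 a  0  1  2  3  4  5  6  7  8  9 10 11 12
dp  0  -  -  1  -  -  1  -  -  1  -  -  2
(- denotes ∞ / unreachable)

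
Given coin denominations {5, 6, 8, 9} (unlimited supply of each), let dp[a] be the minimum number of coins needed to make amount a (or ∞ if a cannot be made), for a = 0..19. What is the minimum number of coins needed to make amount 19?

 a  0  1  2  3  4  5  6  7  8  9 10 11 12 13 14 15 16 17 18 19
dp  0  -  -  -  -  1  1  -  1  1  2  2  2  2  2  2  2  2  2  3
(- denotes ∞ / unreachable)

3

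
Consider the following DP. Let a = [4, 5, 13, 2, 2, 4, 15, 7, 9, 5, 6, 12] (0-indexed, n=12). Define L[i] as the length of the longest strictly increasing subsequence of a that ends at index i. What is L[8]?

   i    0    1    2    3    4    5    6    7    8    9   10   11
a[i]    4    5   13    2    2    4   15    7    9    5    6   12
L[i]    1    2    3    1    1    2    4    3    4    3    4    5

4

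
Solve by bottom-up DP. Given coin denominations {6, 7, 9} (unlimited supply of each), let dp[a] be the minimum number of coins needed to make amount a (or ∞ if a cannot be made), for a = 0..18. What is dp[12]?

2

 a  0  1  2  3  4  5  6  7  8  9 10 11 12 13 14 15 16 17 18
dp  0  -  -  -  -  -  1  1  -  1  -  -  2  2  2  2  2  -  2
(- denotes ∞ / unreachable)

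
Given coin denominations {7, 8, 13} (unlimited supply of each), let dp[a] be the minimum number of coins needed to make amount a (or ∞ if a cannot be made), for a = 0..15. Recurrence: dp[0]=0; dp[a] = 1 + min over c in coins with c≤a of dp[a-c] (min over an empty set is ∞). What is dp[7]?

1

 a  0  1  2  3  4  5  6  7  8  9 10 11 12 13 14 15
dp  0  -  -  -  -  -  -  1  1  -  -  -  -  1  2  2
(- denotes ∞ / unreachable)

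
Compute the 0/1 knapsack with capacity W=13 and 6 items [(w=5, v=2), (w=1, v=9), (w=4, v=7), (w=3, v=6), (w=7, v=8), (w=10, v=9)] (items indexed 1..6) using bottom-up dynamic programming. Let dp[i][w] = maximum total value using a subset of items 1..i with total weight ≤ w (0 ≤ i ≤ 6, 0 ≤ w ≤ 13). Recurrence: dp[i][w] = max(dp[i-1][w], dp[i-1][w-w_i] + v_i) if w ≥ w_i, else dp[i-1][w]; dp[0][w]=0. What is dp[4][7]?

i\w   0   1   2   3   4   5   6   7   8   9  10  11  12  13
  0   0   0   0   0   0   0   0   0   0   0   0   0   0   0
  1   0   0   0   0   0   2   2   2   2   2   2   2   2   2
  2   0   9   9   9   9   9  11  11  11  11  11  11  11  11
  3   0   9   9   9   9  16  16  16  16  16  18  18  18  18
  4   0   9   9   9  15  16  16  16  22  22  22  22  22  24
  5   0   9   9   9  15  16  16  16  22  22  22  23  24  24
  6   0   9   9   9  15  16  16  16  22  22  22  23  24  24

16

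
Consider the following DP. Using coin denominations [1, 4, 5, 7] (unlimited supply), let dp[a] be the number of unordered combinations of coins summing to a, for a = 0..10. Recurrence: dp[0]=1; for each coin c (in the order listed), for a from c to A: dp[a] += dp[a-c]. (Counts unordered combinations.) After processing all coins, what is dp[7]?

4

after  coin     0     1     2     3     4     5     6     7     8     9    10
          1     1     1     1     1     1     1     1     1     1     1     1
          4     1     1     1     1     2     2     2     2     3     3     3
          5     1     1     1     1     2     3     3     3     4     5     6
          7     1     1     1     1     2     3     3     4     5     6     7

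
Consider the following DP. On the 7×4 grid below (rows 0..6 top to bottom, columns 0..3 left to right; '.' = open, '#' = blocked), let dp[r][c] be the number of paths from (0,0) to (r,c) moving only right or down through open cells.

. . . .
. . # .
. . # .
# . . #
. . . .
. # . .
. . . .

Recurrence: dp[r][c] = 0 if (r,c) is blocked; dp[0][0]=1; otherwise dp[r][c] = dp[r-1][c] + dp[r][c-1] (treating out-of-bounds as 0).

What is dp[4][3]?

r\c   0   1   2   3
  0   1   1   1   1
  1   1   2   0   1
  2   1   3   0   1
  3   0   3   3   0
  4   0   3   6   6
  5   0   0   6  12
  6   0   0   6  18

6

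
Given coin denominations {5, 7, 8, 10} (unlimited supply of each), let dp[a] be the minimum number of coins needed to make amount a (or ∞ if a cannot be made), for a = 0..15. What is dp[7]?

1

 a  0  1  2  3  4  5  6  7  8  9 10 11 12 13 14 15
dp  0  -  -  -  -  1  -  1  1  -  1  -  2  2  2  2
(- denotes ∞ / unreachable)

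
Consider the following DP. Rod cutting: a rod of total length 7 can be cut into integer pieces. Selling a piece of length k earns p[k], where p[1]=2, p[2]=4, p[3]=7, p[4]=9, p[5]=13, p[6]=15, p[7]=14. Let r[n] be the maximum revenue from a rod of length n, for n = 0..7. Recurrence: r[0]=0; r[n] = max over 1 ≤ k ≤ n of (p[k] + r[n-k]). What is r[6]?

   n    0    1    2    3    4    5    6    7
r[n]    0    2    4    7    9   13   15   17

15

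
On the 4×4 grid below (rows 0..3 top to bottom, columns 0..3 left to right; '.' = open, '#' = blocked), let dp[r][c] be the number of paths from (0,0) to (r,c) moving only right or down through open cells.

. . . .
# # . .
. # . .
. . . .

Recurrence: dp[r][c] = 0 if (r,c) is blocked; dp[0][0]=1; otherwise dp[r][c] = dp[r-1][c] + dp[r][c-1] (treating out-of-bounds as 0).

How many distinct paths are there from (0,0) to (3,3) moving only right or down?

r\c   0   1   2   3
  0   1   1   1   1
  1   0   0   1   2
  2   0   0   1   3
  3   0   0   1   4

4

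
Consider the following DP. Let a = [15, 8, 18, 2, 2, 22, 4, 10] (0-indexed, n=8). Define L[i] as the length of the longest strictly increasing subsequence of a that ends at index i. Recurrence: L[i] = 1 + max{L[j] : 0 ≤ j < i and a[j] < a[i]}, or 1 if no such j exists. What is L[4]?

   i    0    1    2    3    4    5    6    7
a[i]   15    8   18    2    2   22    4   10
L[i]    1    1    2    1    1    3    2    3

1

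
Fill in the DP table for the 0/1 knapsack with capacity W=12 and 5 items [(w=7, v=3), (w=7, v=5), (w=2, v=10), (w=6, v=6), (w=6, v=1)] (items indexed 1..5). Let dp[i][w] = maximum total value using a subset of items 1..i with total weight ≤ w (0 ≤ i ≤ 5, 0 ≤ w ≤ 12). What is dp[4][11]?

i\w   0   1   2   3   4   5   6   7   8   9  10  11  12
  0   0   0   0   0   0   0   0   0   0   0   0   0   0
  1   0   0   0   0   0   0   0   3   3   3   3   3   3
  2   0   0   0   0   0   0   0   5   5   5   5   5   5
  3   0   0  10  10  10  10  10  10  10  15  15  15  15
  4   0   0  10  10  10  10  10  10  16  16  16  16  16
  5   0   0  10  10  10  10  10  10  16  16  16  16  16

16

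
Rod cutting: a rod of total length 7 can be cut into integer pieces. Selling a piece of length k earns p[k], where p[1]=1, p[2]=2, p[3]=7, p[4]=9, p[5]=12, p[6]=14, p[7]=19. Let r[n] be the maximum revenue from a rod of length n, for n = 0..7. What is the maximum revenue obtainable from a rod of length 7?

   n    0    1    2    3    4    5    6    7
r[n]    0    1    2    7    9   12   14   19

19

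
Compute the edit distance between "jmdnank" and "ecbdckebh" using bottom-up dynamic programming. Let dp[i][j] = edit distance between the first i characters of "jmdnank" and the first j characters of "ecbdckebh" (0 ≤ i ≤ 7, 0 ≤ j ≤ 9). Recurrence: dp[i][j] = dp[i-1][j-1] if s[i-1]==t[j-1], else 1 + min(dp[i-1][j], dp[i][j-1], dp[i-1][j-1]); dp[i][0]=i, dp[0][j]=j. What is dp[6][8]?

7

   ''  e  c  b  d  c  k  e  b  h
''  0  1  2  3  4  5  6  7  8  9
 j  1  1  2  3  4  5  6  7  8  9
 m  2  2  2  3  4  5  6  7  8  9
 d  3  3  3  3  3  4  5  6  7  8
 n  4  4  4  4  4  4  5  6  7  8
 a  5  5  5  5  5  5  5  6  7  8
 n  6  6  6  6  6  6  6  6  7  8
 k  7  7  7  7  7  7  6  7  7  8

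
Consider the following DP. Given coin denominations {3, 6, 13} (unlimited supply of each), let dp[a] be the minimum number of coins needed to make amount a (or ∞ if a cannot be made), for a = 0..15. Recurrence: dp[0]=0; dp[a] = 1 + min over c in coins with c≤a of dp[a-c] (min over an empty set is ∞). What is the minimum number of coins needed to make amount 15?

3

 a  0  1  2  3  4  5  6  7  8  9 10 11 12 13 14 15
dp  0  -  -  1  -  -  1  -  -  2  -  -  2  1  -  3
(- denotes ∞ / unreachable)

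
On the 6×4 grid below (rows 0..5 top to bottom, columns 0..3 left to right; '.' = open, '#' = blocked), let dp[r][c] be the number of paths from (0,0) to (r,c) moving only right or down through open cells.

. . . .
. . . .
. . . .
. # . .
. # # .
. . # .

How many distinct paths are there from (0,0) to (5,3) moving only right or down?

r\c   0   1   2   3
  0   1   1   1   1
  1   1   2   3   4
  2   1   3   6  10
  3   1   0   6  16
  4   1   0   0  16
  5   1   1   0  16

16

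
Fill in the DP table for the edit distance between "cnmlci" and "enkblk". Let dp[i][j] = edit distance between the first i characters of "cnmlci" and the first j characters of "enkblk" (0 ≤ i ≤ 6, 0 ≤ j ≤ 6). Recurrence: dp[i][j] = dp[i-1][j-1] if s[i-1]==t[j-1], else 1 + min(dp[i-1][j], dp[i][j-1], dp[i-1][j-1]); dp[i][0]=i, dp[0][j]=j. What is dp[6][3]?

5

   ''  e  n  k  b  l  k
''  0  1  2  3  4  5  6
 c  1  1  2  3  4  5  6
 n  2  2  1  2  3  4  5
 m  3  3  2  2  3  4  5
 l  4  4  3  3  3  3  4
 c  5  5  4  4  4  4  4
 i  6  6  5  5  5  5  5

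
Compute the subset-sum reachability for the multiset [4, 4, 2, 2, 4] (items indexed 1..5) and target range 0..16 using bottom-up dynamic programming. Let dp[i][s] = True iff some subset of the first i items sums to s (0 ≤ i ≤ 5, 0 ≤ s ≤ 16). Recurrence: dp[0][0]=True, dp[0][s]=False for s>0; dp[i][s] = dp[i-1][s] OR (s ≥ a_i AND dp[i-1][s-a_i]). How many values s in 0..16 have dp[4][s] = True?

i\s   0   1   2   3   4   5   6   7   8   9  10  11  12  13  14  15  16
  0   T   F   F   F   F   F   F   F   F   F   F   F   F   F   F   F   F
  1   T   F   F   F   T   F   F   F   F   F   F   F   F   F   F   F   F
  2   T   F   F   F   T   F   F   F   T   F   F   F   F   F   F   F   F
  3   T   F   T   F   T   F   T   F   T   F   T   F   F   F   F   F   F
  4   T   F   T   F   T   F   T   F   T   F   T   F   T   F   F   F   F
  5   T   F   T   F   T   F   T   F   T   F   T   F   T   F   T   F   T

7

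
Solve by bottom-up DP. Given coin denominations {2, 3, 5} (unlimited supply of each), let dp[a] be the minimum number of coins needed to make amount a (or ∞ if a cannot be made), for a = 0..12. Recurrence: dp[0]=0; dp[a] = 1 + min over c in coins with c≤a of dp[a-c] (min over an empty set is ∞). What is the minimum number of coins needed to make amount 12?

 a  0  1  2  3  4  5  6  7  8  9 10 11 12
dp  0  -  1  1  2  1  2  2  2  3  2  3  3
(- denotes ∞ / unreachable)

3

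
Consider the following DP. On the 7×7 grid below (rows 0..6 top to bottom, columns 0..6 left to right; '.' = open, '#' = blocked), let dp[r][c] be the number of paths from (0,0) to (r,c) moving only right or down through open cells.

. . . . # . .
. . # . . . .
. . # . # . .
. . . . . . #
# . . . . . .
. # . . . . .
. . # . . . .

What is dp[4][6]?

r\c   0   1   2   3   4   5   6
  0   1   1   1   1   0   0   0
  1   1   2   0   1   1   1   1
  2   1   3   0   1   0   1   2
  3   1   4   4   5   5   6   0
  4   0   4   8  13  18  24  24
  5   0   0   8  21  39  63  87
  6   0   0   0  21  60 123 210

24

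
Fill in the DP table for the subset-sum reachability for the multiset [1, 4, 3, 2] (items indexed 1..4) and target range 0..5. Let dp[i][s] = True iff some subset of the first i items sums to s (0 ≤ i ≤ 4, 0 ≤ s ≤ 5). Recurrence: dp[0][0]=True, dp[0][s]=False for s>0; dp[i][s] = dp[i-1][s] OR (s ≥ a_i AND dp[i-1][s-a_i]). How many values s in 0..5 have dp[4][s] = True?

i\s   0   1   2   3   4   5
  0   T   F   F   F   F   F
  1   T   T   F   F   F   F
  2   T   T   F   F   T   T
  3   T   T   F   T   T   T
  4   T   T   T   T   T   T

6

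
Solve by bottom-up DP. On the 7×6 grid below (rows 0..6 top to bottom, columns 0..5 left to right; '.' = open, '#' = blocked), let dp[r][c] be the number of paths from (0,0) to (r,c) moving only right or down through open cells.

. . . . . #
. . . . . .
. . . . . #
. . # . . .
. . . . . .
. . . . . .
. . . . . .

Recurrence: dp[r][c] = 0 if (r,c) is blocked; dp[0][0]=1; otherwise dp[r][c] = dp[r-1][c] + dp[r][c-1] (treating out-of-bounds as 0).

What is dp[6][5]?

241

r\c   0   1   2   3   4   5
  0   1   1   1   1   1   0
  1   1   2   3   4   5   5
  2   1   3   6  10  15   0
  3   1   4   0  10  25  25
  4   1   5   5  15  40  65
  5   1   6  11  26  66 131
  6   1   7  18  44 110 241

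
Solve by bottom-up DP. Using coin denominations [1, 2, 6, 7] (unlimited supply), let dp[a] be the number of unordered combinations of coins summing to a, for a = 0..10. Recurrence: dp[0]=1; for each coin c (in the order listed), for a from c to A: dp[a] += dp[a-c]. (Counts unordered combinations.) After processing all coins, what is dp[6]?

after  coin     0     1     2     3     4     5     6     7     8     9    10
          1     1     1     1     1     1     1     1     1     1     1     1
          2     1     1     2     2     3     3     4     4     5     5     6
          6     1     1     2     2     3     3     5     5     7     7     9
          7     1     1     2     2     3     3     5     6     8     9    11

5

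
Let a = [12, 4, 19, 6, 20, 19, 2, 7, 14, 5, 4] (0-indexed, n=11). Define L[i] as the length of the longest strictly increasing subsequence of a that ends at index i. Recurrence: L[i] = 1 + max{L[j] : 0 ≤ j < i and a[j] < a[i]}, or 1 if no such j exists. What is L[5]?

   i    0    1    2    3    4    5    6    7    8    9   10
a[i]   12    4   19    6   20   19    2    7   14    5    4
L[i]    1    1    2    2    3    3    1    3    4    2    2

3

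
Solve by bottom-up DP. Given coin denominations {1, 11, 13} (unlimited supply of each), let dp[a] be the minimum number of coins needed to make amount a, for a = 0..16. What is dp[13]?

1

 a  0  1  2  3  4  5  6  7  8  9 10 11 12 13 14 15 16
dp  0  1  2  3  4  5  6  7  8  9 10  1  2  1  2  3  4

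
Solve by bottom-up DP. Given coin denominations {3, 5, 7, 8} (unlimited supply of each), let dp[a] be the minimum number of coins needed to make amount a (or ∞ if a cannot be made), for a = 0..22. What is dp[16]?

2

 a  0  1  2  3  4  5  6  7  8  9 10 11 12 13 14 15 16 17 18 19 20 21 22
dp  0  -  -  1  -  1  2  1  1  3  2  2  2  2  2  2  2  3  3  3  3  3  3
(- denotes ∞ / unreachable)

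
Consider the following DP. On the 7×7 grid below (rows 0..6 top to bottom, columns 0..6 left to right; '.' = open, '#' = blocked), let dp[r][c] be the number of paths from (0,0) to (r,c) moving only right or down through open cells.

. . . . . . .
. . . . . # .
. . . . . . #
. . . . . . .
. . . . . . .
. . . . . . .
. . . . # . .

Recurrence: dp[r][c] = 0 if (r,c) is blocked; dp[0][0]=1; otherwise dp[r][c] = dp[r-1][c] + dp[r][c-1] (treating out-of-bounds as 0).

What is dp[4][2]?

r\c   0   1   2   3   4   5   6
  0   1   1   1   1   1   1   1
  1   1   2   3   4   5   0   1
  2   1   3   6  10  15  15   0
  3   1   4  10  20  35  50  50
  4   1   5  15  35  70 120 170
  5   1   6  21  56 126 246 416
  6   1   7  28  84   0 246 662

15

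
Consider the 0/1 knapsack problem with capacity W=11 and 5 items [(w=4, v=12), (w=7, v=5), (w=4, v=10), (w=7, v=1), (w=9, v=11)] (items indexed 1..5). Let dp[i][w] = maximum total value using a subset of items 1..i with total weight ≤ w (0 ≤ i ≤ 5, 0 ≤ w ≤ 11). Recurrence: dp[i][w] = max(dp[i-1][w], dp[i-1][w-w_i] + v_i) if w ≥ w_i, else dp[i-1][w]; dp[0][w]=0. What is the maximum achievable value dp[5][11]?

22

i\w   0   1   2   3   4   5   6   7   8   9  10  11
  0   0   0   0   0   0   0   0   0   0   0   0   0
  1   0   0   0   0  12  12  12  12  12  12  12  12
  2   0   0   0   0  12  12  12  12  12  12  12  17
  3   0   0   0   0  12  12  12  12  22  22  22  22
  4   0   0   0   0  12  12  12  12  22  22  22  22
  5   0   0   0   0  12  12  12  12  22  22  22  22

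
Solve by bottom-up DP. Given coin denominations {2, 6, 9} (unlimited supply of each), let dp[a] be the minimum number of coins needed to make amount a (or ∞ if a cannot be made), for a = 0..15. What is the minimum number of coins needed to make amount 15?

2

 a  0  1  2  3  4  5  6  7  8  9 10 11 12 13 14 15
dp  0  -  1  -  2  -  1  -  2  1  3  2  2  3  3  2
(- denotes ∞ / unreachable)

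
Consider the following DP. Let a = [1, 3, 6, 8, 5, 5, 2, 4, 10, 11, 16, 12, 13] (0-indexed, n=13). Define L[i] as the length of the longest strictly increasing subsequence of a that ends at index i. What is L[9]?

6

   i    0    1    2    3    4    5    6    7    8    9   10   11   12
a[i]    1    3    6    8    5    5    2    4   10   11   16   12   13
L[i]    1    2    3    4    3    3    2    3    5    6    7    7    8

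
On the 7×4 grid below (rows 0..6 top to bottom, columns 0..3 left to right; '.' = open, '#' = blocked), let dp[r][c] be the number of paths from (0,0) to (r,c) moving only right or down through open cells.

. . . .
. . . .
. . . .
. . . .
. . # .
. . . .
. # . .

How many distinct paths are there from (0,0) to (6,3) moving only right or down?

r\c   0   1   2   3
  0   1   1   1   1
  1   1   2   3   4
  2   1   3   6  10
  3   1   4  10  20
  4   1   5   0  20
  5   1   6   6  26
  6   1   0   6  32

32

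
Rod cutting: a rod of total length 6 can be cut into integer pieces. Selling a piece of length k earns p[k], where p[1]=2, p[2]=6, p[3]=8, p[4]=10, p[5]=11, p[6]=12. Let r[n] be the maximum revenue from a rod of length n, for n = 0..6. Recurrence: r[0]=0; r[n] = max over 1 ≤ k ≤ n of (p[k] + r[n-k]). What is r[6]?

18

   n    0    1    2    3    4    5    6
r[n]    0    2    6    8   12   14   18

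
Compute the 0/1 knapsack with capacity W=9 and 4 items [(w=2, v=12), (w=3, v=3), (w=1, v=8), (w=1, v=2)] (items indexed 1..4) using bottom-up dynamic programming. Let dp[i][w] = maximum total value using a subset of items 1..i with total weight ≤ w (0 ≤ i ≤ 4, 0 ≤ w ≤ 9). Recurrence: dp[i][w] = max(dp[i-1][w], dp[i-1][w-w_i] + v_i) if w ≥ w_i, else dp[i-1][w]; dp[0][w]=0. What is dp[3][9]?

23

i\w   0   1   2   3   4   5   6   7   8   9
  0   0   0   0   0   0   0   0   0   0   0
  1   0   0  12  12  12  12  12  12  12  12
  2   0   0  12  12  12  15  15  15  15  15
  3   0   8  12  20  20  20  23  23  23  23
  4   0   8  12  20  22  22  23  25  25  25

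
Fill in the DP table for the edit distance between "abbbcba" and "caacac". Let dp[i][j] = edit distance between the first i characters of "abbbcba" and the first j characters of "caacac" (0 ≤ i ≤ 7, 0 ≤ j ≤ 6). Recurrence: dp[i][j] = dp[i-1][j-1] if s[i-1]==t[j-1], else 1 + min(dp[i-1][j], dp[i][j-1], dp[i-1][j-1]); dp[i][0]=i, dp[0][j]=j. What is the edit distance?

6

   ''  c  a  a  c  a  c
''  0  1  2  3  4  5  6
 a  1  1  1  2  3  4  5
 b  2  2  2  2  3  4  5
 b  3  3  3  3  3  4  5
 b  4  4  4  4  4  4  5
 c  5  4  5  5  4  5  4
 b  6  5  5  6  5  5  5
 a  7  6  5  5  6  5  6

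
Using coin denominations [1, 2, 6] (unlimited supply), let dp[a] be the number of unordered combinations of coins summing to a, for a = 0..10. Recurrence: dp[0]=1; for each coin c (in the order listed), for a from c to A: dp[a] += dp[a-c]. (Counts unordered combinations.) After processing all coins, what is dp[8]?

after  coin     0     1     2     3     4     5     6     7     8     9    10
          1     1     1     1     1     1     1     1     1     1     1     1
          2     1     1     2     2     3     3     4     4     5     5     6
          6     1     1     2     2     3     3     5     5     7     7     9

7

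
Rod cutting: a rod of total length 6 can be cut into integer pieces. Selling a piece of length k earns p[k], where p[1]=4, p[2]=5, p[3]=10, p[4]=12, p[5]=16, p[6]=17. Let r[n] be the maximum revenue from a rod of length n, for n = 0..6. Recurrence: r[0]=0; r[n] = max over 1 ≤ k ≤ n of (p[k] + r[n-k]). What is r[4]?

16

   n    0    1    2    3    4    5    6
r[n]    0    4    8   12   16   20   24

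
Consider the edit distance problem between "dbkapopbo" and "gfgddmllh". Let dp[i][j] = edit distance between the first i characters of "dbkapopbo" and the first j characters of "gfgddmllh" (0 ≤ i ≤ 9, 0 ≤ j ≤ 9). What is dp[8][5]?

   ''  g  f  g  d  d  m  l  l  h
''  0  1  2  3  4  5  6  7  8  9
 d  1  1  2  3  3  4  5  6  7  8
 b  2  2  2  3  4  4  5  6  7  8
 k  3  3  3  3  4  5  5  6  7  8
 a  4  4  4  4  4  5  6  6  7  8
 p  5  5  5  5  5  5  6  7  7  8
 o  6  6  6  6  6  6  6  7  8  8
 p  7  7  7  7  7  7  7  7  8  9
 b  8  8  8  8  8  8  8  8  8  9
 o  9  9  9  9  9  9  9  9  9  9

8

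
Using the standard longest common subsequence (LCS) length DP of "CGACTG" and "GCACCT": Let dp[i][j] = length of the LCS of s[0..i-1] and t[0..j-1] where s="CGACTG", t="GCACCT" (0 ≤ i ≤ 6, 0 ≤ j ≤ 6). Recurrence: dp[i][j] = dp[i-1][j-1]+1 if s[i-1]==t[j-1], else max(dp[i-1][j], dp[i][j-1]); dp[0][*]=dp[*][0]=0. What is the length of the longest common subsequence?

   ''  G  C  A  C  C  T
''  0  0  0  0  0  0  0
 C  0  0  1  1  1  1  1
 G  0  1  1  1  1  1  1
 A  0  1  1  2  2  2  2
 C  0  1  2  2  3  3  3
 T  0  1  2  2  3  3  4
 G  0  1  2  2  3  3  4

4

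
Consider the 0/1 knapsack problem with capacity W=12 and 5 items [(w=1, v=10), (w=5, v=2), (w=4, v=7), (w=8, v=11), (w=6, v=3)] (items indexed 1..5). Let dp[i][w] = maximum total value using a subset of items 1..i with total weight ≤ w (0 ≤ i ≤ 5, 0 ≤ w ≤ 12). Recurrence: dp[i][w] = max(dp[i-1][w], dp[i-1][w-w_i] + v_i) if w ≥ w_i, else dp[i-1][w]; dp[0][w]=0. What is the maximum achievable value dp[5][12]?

i\w   0   1   2   3   4   5   6   7   8   9  10  11  12
  0   0   0   0   0   0   0   0   0   0   0   0   0   0
  1   0  10  10  10  10  10  10  10  10  10  10  10  10
  2   0  10  10  10  10  10  12  12  12  12  12  12  12
  3   0  10  10  10  10  17  17  17  17  17  19  19  19
  4   0  10  10  10  10  17  17  17  17  21  21  21  21
  5   0  10  10  10  10  17  17  17  17  21  21  21  21

21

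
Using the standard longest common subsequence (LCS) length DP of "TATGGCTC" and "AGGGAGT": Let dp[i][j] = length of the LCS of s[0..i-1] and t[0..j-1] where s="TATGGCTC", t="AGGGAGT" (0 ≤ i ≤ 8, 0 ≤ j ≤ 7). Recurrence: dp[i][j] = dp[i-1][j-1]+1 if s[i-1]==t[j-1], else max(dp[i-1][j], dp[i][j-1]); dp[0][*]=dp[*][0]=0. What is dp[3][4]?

1

   ''  A  G  G  G  A  G  T
''  0  0  0  0  0  0  0  0
 T  0  0  0  0  0  0  0  1
 A  0  1  1  1  1  1  1  1
 T  0  1  1  1  1  1  1  2
 G  0  1  2  2  2  2  2  2
 G  0  1  2  3  3  3  3  3
 C  0  1  2  3  3  3  3  3
 T  0  1  2  3  3  3  3  4
 C  0  1  2  3  3  3  3  4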